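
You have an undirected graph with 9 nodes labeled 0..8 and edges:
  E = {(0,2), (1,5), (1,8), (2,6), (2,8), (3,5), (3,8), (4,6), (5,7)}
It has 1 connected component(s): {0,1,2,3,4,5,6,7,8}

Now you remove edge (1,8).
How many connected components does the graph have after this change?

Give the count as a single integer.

Initial component count: 1
Remove (1,8): not a bridge. Count unchanged: 1.
  After removal, components: {0,1,2,3,4,5,6,7,8}
New component count: 1

Answer: 1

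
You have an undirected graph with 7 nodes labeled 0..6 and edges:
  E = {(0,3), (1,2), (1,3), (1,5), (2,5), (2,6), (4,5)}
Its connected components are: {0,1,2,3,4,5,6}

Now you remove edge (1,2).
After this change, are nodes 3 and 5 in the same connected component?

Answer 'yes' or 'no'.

Answer: yes

Derivation:
Initial components: {0,1,2,3,4,5,6}
Removing edge (1,2): not a bridge — component count unchanged at 1.
New components: {0,1,2,3,4,5,6}
Are 3 and 5 in the same component? yes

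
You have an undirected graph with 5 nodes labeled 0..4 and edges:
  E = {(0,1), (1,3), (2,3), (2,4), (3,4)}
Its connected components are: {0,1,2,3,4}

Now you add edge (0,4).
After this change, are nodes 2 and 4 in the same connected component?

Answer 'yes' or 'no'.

Answer: yes

Derivation:
Initial components: {0,1,2,3,4}
Adding edge (0,4): both already in same component {0,1,2,3,4}. No change.
New components: {0,1,2,3,4}
Are 2 and 4 in the same component? yes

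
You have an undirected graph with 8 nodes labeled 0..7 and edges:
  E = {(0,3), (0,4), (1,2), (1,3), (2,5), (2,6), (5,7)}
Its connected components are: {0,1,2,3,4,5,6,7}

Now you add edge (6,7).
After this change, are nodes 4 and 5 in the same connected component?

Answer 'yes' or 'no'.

Answer: yes

Derivation:
Initial components: {0,1,2,3,4,5,6,7}
Adding edge (6,7): both already in same component {0,1,2,3,4,5,6,7}. No change.
New components: {0,1,2,3,4,5,6,7}
Are 4 and 5 in the same component? yes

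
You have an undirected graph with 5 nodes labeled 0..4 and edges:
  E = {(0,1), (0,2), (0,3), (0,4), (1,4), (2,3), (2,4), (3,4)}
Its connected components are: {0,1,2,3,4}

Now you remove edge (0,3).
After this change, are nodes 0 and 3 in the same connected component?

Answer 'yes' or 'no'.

Initial components: {0,1,2,3,4}
Removing edge (0,3): not a bridge — component count unchanged at 1.
New components: {0,1,2,3,4}
Are 0 and 3 in the same component? yes

Answer: yes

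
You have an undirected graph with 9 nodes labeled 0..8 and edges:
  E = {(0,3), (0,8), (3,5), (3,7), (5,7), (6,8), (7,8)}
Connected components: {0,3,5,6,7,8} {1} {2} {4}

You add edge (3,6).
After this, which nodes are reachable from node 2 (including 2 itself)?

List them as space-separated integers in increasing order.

Answer: 2

Derivation:
Before: nodes reachable from 2: {2}
Adding (3,6): both endpoints already in same component. Reachability from 2 unchanged.
After: nodes reachable from 2: {2}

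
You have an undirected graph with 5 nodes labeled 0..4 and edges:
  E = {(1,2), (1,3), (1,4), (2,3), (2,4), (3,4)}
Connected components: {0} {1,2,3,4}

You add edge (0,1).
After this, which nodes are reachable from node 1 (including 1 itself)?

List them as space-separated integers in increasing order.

Before: nodes reachable from 1: {1,2,3,4}
Adding (0,1): merges 1's component with another. Reachability grows.
After: nodes reachable from 1: {0,1,2,3,4}

Answer: 0 1 2 3 4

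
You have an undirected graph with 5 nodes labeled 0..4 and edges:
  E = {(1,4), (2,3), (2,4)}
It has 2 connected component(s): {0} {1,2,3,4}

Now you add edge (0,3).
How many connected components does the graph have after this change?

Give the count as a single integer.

Answer: 1

Derivation:
Initial component count: 2
Add (0,3): merges two components. Count decreases: 2 -> 1.
New component count: 1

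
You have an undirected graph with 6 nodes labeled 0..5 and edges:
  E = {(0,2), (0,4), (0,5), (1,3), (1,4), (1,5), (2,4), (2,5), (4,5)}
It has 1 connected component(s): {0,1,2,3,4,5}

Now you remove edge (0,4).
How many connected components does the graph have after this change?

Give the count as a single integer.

Answer: 1

Derivation:
Initial component count: 1
Remove (0,4): not a bridge. Count unchanged: 1.
  After removal, components: {0,1,2,3,4,5}
New component count: 1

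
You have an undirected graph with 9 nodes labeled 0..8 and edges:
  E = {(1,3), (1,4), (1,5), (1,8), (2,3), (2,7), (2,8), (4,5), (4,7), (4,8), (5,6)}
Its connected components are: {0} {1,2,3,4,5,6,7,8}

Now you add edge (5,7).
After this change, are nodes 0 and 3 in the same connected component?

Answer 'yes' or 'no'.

Initial components: {0} {1,2,3,4,5,6,7,8}
Adding edge (5,7): both already in same component {1,2,3,4,5,6,7,8}. No change.
New components: {0} {1,2,3,4,5,6,7,8}
Are 0 and 3 in the same component? no

Answer: no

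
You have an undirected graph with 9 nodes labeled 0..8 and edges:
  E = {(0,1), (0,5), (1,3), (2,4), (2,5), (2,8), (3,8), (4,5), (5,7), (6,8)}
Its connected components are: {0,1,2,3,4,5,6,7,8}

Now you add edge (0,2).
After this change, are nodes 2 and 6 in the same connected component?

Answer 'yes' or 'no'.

Initial components: {0,1,2,3,4,5,6,7,8}
Adding edge (0,2): both already in same component {0,1,2,3,4,5,6,7,8}. No change.
New components: {0,1,2,3,4,5,6,7,8}
Are 2 and 6 in the same component? yes

Answer: yes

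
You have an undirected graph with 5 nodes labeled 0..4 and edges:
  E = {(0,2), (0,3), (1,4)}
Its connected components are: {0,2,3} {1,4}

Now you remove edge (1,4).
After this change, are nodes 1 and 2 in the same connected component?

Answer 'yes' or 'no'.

Answer: no

Derivation:
Initial components: {0,2,3} {1,4}
Removing edge (1,4): it was a bridge — component count 2 -> 3.
New components: {0,2,3} {1} {4}
Are 1 and 2 in the same component? no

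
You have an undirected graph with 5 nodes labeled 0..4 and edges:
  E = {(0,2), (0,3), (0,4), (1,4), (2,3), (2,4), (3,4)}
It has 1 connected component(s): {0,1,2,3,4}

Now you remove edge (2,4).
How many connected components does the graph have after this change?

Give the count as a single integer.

Initial component count: 1
Remove (2,4): not a bridge. Count unchanged: 1.
  After removal, components: {0,1,2,3,4}
New component count: 1

Answer: 1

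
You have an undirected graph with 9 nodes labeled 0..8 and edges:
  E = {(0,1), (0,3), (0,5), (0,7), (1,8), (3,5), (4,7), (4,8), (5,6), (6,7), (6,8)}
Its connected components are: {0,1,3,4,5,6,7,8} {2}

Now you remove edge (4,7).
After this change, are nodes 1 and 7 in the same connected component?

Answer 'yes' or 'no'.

Initial components: {0,1,3,4,5,6,7,8} {2}
Removing edge (4,7): not a bridge — component count unchanged at 2.
New components: {0,1,3,4,5,6,7,8} {2}
Are 1 and 7 in the same component? yes

Answer: yes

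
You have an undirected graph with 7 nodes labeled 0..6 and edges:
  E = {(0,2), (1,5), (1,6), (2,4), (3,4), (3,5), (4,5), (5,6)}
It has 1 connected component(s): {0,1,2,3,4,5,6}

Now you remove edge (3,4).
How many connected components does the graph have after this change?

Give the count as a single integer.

Initial component count: 1
Remove (3,4): not a bridge. Count unchanged: 1.
  After removal, components: {0,1,2,3,4,5,6}
New component count: 1

Answer: 1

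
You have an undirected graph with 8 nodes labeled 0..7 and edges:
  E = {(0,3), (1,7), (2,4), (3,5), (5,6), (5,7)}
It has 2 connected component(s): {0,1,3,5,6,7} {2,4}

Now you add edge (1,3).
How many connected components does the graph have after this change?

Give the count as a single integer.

Answer: 2

Derivation:
Initial component count: 2
Add (1,3): endpoints already in same component. Count unchanged: 2.
New component count: 2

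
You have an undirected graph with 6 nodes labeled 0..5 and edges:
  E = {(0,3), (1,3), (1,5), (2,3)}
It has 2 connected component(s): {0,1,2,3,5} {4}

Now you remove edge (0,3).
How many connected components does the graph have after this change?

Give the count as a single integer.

Initial component count: 2
Remove (0,3): it was a bridge. Count increases: 2 -> 3.
  After removal, components: {0} {1,2,3,5} {4}
New component count: 3

Answer: 3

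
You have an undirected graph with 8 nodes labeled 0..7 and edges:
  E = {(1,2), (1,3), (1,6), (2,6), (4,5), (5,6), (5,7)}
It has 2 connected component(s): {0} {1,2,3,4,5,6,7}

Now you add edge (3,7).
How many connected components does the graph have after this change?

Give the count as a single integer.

Initial component count: 2
Add (3,7): endpoints already in same component. Count unchanged: 2.
New component count: 2

Answer: 2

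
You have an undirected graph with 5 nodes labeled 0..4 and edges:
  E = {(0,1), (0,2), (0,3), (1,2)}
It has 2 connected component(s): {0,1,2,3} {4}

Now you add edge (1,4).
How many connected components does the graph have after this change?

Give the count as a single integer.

Answer: 1

Derivation:
Initial component count: 2
Add (1,4): merges two components. Count decreases: 2 -> 1.
New component count: 1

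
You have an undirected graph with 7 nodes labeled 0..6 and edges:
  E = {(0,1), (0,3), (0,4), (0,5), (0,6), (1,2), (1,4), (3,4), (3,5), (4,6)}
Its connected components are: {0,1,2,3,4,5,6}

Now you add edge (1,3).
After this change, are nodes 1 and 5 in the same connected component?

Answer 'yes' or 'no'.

Initial components: {0,1,2,3,4,5,6}
Adding edge (1,3): both already in same component {0,1,2,3,4,5,6}. No change.
New components: {0,1,2,3,4,5,6}
Are 1 and 5 in the same component? yes

Answer: yes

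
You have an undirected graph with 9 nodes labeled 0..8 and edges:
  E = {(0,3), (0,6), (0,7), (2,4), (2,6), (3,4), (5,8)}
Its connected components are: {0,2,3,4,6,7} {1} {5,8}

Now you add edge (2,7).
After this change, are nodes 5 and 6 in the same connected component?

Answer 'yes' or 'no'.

Initial components: {0,2,3,4,6,7} {1} {5,8}
Adding edge (2,7): both already in same component {0,2,3,4,6,7}. No change.
New components: {0,2,3,4,6,7} {1} {5,8}
Are 5 and 6 in the same component? no

Answer: no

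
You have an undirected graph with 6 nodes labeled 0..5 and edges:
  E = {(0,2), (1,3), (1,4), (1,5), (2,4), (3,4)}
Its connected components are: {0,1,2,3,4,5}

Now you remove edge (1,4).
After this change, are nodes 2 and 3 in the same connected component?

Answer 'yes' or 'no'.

Initial components: {0,1,2,3,4,5}
Removing edge (1,4): not a bridge — component count unchanged at 1.
New components: {0,1,2,3,4,5}
Are 2 and 3 in the same component? yes

Answer: yes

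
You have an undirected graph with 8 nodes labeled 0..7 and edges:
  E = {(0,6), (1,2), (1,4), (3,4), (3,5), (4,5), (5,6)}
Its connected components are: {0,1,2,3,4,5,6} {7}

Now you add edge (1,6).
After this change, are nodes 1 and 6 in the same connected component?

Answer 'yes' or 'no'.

Initial components: {0,1,2,3,4,5,6} {7}
Adding edge (1,6): both already in same component {0,1,2,3,4,5,6}. No change.
New components: {0,1,2,3,4,5,6} {7}
Are 1 and 6 in the same component? yes

Answer: yes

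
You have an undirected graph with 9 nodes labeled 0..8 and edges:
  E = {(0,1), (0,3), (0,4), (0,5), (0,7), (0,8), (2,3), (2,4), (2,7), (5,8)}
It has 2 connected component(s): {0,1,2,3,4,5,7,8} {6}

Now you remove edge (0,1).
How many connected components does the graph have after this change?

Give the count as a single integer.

Answer: 3

Derivation:
Initial component count: 2
Remove (0,1): it was a bridge. Count increases: 2 -> 3.
  After removal, components: {0,2,3,4,5,7,8} {1} {6}
New component count: 3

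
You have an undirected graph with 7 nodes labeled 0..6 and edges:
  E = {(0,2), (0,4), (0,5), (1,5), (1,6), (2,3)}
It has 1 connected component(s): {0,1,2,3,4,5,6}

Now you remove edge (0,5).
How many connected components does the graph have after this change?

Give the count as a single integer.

Answer: 2

Derivation:
Initial component count: 1
Remove (0,5): it was a bridge. Count increases: 1 -> 2.
  After removal, components: {0,2,3,4} {1,5,6}
New component count: 2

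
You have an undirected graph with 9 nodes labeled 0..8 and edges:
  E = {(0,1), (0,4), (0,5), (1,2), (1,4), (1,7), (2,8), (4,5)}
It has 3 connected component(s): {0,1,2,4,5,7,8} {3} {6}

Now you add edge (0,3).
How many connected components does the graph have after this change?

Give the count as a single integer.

Initial component count: 3
Add (0,3): merges two components. Count decreases: 3 -> 2.
New component count: 2

Answer: 2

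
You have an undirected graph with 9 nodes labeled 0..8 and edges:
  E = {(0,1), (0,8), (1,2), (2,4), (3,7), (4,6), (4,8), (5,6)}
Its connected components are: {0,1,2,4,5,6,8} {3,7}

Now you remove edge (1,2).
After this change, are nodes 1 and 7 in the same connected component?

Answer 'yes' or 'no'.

Initial components: {0,1,2,4,5,6,8} {3,7}
Removing edge (1,2): not a bridge — component count unchanged at 2.
New components: {0,1,2,4,5,6,8} {3,7}
Are 1 and 7 in the same component? no

Answer: no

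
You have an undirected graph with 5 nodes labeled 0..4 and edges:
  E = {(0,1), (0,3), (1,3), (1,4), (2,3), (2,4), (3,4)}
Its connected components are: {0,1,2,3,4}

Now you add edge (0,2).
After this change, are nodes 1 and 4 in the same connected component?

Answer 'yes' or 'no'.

Answer: yes

Derivation:
Initial components: {0,1,2,3,4}
Adding edge (0,2): both already in same component {0,1,2,3,4}. No change.
New components: {0,1,2,3,4}
Are 1 and 4 in the same component? yes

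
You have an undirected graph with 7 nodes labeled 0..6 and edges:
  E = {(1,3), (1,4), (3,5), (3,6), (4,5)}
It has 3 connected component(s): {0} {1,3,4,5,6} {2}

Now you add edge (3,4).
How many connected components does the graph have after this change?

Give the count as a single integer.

Answer: 3

Derivation:
Initial component count: 3
Add (3,4): endpoints already in same component. Count unchanged: 3.
New component count: 3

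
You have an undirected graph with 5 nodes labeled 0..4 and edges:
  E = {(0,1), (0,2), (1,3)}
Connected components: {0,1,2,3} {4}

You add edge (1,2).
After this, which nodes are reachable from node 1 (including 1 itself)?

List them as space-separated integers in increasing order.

Answer: 0 1 2 3

Derivation:
Before: nodes reachable from 1: {0,1,2,3}
Adding (1,2): both endpoints already in same component. Reachability from 1 unchanged.
After: nodes reachable from 1: {0,1,2,3}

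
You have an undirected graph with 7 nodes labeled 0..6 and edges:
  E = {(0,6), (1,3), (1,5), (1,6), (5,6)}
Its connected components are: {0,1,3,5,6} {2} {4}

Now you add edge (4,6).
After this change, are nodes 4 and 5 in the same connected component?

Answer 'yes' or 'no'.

Answer: yes

Derivation:
Initial components: {0,1,3,5,6} {2} {4}
Adding edge (4,6): merges {4} and {0,1,3,5,6}.
New components: {0,1,3,4,5,6} {2}
Are 4 and 5 in the same component? yes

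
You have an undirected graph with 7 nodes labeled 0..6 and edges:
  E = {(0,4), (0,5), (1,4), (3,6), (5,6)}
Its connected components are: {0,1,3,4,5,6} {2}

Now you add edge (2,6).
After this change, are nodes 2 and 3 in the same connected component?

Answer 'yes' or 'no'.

Initial components: {0,1,3,4,5,6} {2}
Adding edge (2,6): merges {2} and {0,1,3,4,5,6}.
New components: {0,1,2,3,4,5,6}
Are 2 and 3 in the same component? yes

Answer: yes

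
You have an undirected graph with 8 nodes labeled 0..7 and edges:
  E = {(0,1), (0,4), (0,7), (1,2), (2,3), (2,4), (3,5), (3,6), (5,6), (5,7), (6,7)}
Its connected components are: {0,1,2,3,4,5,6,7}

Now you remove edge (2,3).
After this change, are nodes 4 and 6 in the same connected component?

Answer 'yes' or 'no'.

Initial components: {0,1,2,3,4,5,6,7}
Removing edge (2,3): not a bridge — component count unchanged at 1.
New components: {0,1,2,3,4,5,6,7}
Are 4 and 6 in the same component? yes

Answer: yes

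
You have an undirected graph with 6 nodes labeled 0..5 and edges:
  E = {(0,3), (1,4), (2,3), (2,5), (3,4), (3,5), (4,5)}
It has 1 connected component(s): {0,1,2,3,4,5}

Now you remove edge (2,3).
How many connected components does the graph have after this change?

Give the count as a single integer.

Answer: 1

Derivation:
Initial component count: 1
Remove (2,3): not a bridge. Count unchanged: 1.
  After removal, components: {0,1,2,3,4,5}
New component count: 1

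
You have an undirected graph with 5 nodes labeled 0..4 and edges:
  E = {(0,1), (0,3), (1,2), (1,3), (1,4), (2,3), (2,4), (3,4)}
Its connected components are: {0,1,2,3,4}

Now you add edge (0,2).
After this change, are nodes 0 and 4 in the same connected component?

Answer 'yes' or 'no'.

Initial components: {0,1,2,3,4}
Adding edge (0,2): both already in same component {0,1,2,3,4}. No change.
New components: {0,1,2,3,4}
Are 0 and 4 in the same component? yes

Answer: yes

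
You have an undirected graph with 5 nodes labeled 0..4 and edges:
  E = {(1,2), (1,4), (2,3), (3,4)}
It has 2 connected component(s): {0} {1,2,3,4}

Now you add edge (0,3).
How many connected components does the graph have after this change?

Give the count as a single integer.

Answer: 1

Derivation:
Initial component count: 2
Add (0,3): merges two components. Count decreases: 2 -> 1.
New component count: 1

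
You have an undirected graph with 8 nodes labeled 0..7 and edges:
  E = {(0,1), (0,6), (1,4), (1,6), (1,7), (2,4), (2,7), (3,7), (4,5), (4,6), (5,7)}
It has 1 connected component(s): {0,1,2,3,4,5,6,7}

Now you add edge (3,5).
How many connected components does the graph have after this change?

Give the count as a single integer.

Initial component count: 1
Add (3,5): endpoints already in same component. Count unchanged: 1.
New component count: 1

Answer: 1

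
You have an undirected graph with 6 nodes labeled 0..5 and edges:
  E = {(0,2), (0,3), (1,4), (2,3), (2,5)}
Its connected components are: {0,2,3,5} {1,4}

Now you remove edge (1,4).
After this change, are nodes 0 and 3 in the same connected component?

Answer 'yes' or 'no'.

Answer: yes

Derivation:
Initial components: {0,2,3,5} {1,4}
Removing edge (1,4): it was a bridge — component count 2 -> 3.
New components: {0,2,3,5} {1} {4}
Are 0 and 3 in the same component? yes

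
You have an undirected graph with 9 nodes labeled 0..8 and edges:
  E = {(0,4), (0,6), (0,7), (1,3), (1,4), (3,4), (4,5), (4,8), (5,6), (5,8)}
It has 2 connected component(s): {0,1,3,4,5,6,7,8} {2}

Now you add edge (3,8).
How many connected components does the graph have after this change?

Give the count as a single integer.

Answer: 2

Derivation:
Initial component count: 2
Add (3,8): endpoints already in same component. Count unchanged: 2.
New component count: 2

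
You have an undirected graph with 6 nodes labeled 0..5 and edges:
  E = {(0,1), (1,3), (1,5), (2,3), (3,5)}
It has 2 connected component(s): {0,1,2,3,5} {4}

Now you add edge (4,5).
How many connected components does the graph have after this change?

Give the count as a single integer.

Initial component count: 2
Add (4,5): merges two components. Count decreases: 2 -> 1.
New component count: 1

Answer: 1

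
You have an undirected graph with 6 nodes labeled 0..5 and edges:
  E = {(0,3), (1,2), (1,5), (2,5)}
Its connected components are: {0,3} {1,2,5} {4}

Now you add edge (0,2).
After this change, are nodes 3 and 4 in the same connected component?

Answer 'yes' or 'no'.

Answer: no

Derivation:
Initial components: {0,3} {1,2,5} {4}
Adding edge (0,2): merges {0,3} and {1,2,5}.
New components: {0,1,2,3,5} {4}
Are 3 and 4 in the same component? no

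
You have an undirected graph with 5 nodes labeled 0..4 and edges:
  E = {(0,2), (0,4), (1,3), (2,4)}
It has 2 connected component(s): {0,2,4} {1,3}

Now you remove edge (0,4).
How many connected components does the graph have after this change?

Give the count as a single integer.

Answer: 2

Derivation:
Initial component count: 2
Remove (0,4): not a bridge. Count unchanged: 2.
  After removal, components: {0,2,4} {1,3}
New component count: 2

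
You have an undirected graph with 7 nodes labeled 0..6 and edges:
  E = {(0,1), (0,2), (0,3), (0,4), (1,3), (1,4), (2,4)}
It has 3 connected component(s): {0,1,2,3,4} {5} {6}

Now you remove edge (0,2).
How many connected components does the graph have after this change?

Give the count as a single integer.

Initial component count: 3
Remove (0,2): not a bridge. Count unchanged: 3.
  After removal, components: {0,1,2,3,4} {5} {6}
New component count: 3

Answer: 3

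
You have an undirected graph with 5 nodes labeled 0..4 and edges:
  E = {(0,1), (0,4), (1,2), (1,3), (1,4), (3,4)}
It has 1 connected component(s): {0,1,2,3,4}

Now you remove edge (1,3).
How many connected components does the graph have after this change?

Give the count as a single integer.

Initial component count: 1
Remove (1,3): not a bridge. Count unchanged: 1.
  After removal, components: {0,1,2,3,4}
New component count: 1

Answer: 1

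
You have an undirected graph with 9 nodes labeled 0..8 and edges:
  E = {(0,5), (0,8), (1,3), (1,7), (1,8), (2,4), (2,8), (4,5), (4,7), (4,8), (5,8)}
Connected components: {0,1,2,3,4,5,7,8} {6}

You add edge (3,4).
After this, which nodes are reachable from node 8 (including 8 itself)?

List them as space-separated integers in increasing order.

Answer: 0 1 2 3 4 5 7 8

Derivation:
Before: nodes reachable from 8: {0,1,2,3,4,5,7,8}
Adding (3,4): both endpoints already in same component. Reachability from 8 unchanged.
After: nodes reachable from 8: {0,1,2,3,4,5,7,8}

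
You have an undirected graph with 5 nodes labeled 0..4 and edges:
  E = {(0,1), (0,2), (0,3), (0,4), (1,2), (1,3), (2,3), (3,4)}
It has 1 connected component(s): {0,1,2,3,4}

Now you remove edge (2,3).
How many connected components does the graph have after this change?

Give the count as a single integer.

Answer: 1

Derivation:
Initial component count: 1
Remove (2,3): not a bridge. Count unchanged: 1.
  After removal, components: {0,1,2,3,4}
New component count: 1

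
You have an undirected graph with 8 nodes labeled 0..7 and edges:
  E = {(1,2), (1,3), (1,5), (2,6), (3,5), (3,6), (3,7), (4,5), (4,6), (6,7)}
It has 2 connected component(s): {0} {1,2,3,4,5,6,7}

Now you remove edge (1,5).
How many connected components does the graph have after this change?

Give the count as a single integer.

Answer: 2

Derivation:
Initial component count: 2
Remove (1,5): not a bridge. Count unchanged: 2.
  After removal, components: {0} {1,2,3,4,5,6,7}
New component count: 2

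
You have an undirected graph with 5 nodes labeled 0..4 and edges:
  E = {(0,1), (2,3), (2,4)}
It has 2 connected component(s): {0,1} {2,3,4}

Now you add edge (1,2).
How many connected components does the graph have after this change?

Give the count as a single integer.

Initial component count: 2
Add (1,2): merges two components. Count decreases: 2 -> 1.
New component count: 1

Answer: 1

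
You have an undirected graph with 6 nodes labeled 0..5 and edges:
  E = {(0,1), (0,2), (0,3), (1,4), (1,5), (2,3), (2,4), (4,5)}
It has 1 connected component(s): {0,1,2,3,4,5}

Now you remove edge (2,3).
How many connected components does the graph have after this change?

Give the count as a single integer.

Initial component count: 1
Remove (2,3): not a bridge. Count unchanged: 1.
  After removal, components: {0,1,2,3,4,5}
New component count: 1

Answer: 1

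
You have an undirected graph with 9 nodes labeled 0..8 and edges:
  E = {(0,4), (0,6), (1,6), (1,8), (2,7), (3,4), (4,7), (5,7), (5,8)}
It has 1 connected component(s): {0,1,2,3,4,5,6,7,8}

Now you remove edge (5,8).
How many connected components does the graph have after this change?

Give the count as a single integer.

Answer: 1

Derivation:
Initial component count: 1
Remove (5,8): not a bridge. Count unchanged: 1.
  After removal, components: {0,1,2,3,4,5,6,7,8}
New component count: 1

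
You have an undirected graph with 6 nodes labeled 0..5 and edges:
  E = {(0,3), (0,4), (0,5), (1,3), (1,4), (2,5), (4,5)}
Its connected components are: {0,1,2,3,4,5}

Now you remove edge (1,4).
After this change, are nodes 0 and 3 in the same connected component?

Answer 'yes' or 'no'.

Initial components: {0,1,2,3,4,5}
Removing edge (1,4): not a bridge — component count unchanged at 1.
New components: {0,1,2,3,4,5}
Are 0 and 3 in the same component? yes

Answer: yes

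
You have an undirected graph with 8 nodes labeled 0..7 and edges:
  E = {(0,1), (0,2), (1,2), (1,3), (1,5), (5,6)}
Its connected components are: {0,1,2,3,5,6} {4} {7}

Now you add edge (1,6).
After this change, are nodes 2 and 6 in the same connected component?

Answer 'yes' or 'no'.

Initial components: {0,1,2,3,5,6} {4} {7}
Adding edge (1,6): both already in same component {0,1,2,3,5,6}. No change.
New components: {0,1,2,3,5,6} {4} {7}
Are 2 and 6 in the same component? yes

Answer: yes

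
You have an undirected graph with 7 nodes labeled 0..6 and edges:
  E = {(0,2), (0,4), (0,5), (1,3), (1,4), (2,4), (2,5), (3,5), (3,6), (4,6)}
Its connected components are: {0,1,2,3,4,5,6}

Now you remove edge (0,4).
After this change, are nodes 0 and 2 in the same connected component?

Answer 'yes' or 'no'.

Initial components: {0,1,2,3,4,5,6}
Removing edge (0,4): not a bridge — component count unchanged at 1.
New components: {0,1,2,3,4,5,6}
Are 0 and 2 in the same component? yes

Answer: yes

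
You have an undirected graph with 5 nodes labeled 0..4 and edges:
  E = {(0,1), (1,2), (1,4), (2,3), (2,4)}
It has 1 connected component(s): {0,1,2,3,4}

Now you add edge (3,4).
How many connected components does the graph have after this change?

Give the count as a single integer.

Answer: 1

Derivation:
Initial component count: 1
Add (3,4): endpoints already in same component. Count unchanged: 1.
New component count: 1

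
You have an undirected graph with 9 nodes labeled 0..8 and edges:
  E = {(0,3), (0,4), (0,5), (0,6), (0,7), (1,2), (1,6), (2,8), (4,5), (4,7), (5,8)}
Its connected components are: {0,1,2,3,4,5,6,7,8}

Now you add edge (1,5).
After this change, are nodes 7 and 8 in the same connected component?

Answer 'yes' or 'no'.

Answer: yes

Derivation:
Initial components: {0,1,2,3,4,5,6,7,8}
Adding edge (1,5): both already in same component {0,1,2,3,4,5,6,7,8}. No change.
New components: {0,1,2,3,4,5,6,7,8}
Are 7 and 8 in the same component? yes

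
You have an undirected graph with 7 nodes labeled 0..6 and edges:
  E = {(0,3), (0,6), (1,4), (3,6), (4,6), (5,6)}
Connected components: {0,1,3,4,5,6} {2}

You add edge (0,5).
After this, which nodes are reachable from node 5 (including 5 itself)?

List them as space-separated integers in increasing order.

Answer: 0 1 3 4 5 6

Derivation:
Before: nodes reachable from 5: {0,1,3,4,5,6}
Adding (0,5): both endpoints already in same component. Reachability from 5 unchanged.
After: nodes reachable from 5: {0,1,3,4,5,6}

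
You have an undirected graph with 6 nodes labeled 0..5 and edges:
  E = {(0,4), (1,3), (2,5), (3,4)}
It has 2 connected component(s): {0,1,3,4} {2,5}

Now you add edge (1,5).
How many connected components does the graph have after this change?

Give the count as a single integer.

Answer: 1

Derivation:
Initial component count: 2
Add (1,5): merges two components. Count decreases: 2 -> 1.
New component count: 1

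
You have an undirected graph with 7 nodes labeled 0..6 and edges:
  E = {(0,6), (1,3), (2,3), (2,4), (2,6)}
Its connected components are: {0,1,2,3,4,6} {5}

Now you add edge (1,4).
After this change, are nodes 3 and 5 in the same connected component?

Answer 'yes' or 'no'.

Initial components: {0,1,2,3,4,6} {5}
Adding edge (1,4): both already in same component {0,1,2,3,4,6}. No change.
New components: {0,1,2,3,4,6} {5}
Are 3 and 5 in the same component? no

Answer: no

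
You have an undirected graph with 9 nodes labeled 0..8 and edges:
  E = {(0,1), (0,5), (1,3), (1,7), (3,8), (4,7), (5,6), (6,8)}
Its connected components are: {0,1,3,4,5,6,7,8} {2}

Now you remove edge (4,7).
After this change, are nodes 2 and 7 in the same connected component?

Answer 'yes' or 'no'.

Answer: no

Derivation:
Initial components: {0,1,3,4,5,6,7,8} {2}
Removing edge (4,7): it was a bridge — component count 2 -> 3.
New components: {0,1,3,5,6,7,8} {2} {4}
Are 2 and 7 in the same component? no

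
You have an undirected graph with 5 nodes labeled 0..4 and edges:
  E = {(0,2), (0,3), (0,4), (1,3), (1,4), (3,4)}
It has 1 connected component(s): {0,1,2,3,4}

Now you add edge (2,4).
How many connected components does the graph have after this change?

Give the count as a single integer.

Answer: 1

Derivation:
Initial component count: 1
Add (2,4): endpoints already in same component. Count unchanged: 1.
New component count: 1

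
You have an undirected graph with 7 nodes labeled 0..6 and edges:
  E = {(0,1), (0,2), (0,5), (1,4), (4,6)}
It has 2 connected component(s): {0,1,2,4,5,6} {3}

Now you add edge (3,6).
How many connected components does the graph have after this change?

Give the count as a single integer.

Initial component count: 2
Add (3,6): merges two components. Count decreases: 2 -> 1.
New component count: 1

Answer: 1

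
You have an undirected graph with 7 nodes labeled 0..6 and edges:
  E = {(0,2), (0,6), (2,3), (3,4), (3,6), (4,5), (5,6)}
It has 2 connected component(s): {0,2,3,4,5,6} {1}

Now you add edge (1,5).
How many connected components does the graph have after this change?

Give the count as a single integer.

Answer: 1

Derivation:
Initial component count: 2
Add (1,5): merges two components. Count decreases: 2 -> 1.
New component count: 1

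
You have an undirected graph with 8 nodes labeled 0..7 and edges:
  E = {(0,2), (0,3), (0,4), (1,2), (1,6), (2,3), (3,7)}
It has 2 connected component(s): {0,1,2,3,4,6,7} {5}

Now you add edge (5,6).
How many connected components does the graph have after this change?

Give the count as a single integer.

Answer: 1

Derivation:
Initial component count: 2
Add (5,6): merges two components. Count decreases: 2 -> 1.
New component count: 1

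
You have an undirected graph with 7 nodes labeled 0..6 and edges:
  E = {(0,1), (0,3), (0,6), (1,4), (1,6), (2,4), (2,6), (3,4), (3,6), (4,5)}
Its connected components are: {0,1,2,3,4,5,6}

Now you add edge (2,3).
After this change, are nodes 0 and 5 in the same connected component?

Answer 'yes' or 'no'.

Initial components: {0,1,2,3,4,5,6}
Adding edge (2,3): both already in same component {0,1,2,3,4,5,6}. No change.
New components: {0,1,2,3,4,5,6}
Are 0 and 5 in the same component? yes

Answer: yes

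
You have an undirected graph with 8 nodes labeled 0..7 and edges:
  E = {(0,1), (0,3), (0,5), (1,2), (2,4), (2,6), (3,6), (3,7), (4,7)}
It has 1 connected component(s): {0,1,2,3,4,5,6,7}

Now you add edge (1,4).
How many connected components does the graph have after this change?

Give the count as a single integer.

Answer: 1

Derivation:
Initial component count: 1
Add (1,4): endpoints already in same component. Count unchanged: 1.
New component count: 1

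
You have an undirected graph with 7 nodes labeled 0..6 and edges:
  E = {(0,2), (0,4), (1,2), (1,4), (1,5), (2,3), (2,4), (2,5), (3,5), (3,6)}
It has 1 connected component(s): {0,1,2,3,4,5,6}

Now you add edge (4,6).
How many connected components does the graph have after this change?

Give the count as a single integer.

Initial component count: 1
Add (4,6): endpoints already in same component. Count unchanged: 1.
New component count: 1

Answer: 1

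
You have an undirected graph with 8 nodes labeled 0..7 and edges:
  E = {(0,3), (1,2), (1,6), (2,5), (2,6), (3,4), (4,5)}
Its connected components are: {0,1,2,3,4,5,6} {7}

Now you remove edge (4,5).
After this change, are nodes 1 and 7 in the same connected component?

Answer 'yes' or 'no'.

Answer: no

Derivation:
Initial components: {0,1,2,3,4,5,6} {7}
Removing edge (4,5): it was a bridge — component count 2 -> 3.
New components: {0,3,4} {1,2,5,6} {7}
Are 1 and 7 in the same component? no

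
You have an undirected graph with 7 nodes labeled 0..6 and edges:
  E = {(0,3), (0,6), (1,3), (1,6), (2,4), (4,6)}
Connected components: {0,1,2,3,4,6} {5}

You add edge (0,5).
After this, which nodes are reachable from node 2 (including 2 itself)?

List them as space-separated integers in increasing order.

Before: nodes reachable from 2: {0,1,2,3,4,6}
Adding (0,5): merges 2's component with another. Reachability grows.
After: nodes reachable from 2: {0,1,2,3,4,5,6}

Answer: 0 1 2 3 4 5 6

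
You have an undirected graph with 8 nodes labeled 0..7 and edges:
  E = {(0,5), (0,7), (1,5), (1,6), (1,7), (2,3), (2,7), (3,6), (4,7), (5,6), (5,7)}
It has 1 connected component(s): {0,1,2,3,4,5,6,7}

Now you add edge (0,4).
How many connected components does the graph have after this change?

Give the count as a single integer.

Answer: 1

Derivation:
Initial component count: 1
Add (0,4): endpoints already in same component. Count unchanged: 1.
New component count: 1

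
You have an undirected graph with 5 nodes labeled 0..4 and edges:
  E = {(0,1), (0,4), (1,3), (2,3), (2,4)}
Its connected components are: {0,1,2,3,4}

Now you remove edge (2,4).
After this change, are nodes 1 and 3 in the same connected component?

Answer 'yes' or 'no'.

Initial components: {0,1,2,3,4}
Removing edge (2,4): not a bridge — component count unchanged at 1.
New components: {0,1,2,3,4}
Are 1 and 3 in the same component? yes

Answer: yes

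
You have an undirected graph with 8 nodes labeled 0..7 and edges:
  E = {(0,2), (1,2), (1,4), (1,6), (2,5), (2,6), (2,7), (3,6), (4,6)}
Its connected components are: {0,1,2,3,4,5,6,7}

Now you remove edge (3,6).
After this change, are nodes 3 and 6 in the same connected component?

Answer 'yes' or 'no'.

Answer: no

Derivation:
Initial components: {0,1,2,3,4,5,6,7}
Removing edge (3,6): it was a bridge — component count 1 -> 2.
New components: {0,1,2,4,5,6,7} {3}
Are 3 and 6 in the same component? no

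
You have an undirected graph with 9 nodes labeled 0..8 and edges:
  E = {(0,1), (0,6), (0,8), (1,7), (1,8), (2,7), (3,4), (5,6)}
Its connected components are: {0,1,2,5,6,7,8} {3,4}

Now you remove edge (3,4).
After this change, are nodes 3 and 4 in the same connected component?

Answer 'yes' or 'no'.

Initial components: {0,1,2,5,6,7,8} {3,4}
Removing edge (3,4): it was a bridge — component count 2 -> 3.
New components: {0,1,2,5,6,7,8} {3} {4}
Are 3 and 4 in the same component? no

Answer: no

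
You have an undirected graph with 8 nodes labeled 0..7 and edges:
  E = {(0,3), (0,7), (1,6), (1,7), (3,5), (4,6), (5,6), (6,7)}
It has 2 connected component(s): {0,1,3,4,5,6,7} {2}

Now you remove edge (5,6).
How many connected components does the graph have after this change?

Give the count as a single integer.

Answer: 2

Derivation:
Initial component count: 2
Remove (5,6): not a bridge. Count unchanged: 2.
  After removal, components: {0,1,3,4,5,6,7} {2}
New component count: 2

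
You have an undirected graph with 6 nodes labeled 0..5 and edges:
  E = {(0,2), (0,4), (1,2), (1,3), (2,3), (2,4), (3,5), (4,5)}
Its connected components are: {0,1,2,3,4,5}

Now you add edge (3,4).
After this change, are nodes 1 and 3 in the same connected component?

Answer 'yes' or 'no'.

Initial components: {0,1,2,3,4,5}
Adding edge (3,4): both already in same component {0,1,2,3,4,5}. No change.
New components: {0,1,2,3,4,5}
Are 1 and 3 in the same component? yes

Answer: yes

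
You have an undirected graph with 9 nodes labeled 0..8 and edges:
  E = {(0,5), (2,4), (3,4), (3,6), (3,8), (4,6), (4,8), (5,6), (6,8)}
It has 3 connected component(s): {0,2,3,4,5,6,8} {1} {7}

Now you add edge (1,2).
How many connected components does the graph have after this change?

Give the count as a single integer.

Initial component count: 3
Add (1,2): merges two components. Count decreases: 3 -> 2.
New component count: 2

Answer: 2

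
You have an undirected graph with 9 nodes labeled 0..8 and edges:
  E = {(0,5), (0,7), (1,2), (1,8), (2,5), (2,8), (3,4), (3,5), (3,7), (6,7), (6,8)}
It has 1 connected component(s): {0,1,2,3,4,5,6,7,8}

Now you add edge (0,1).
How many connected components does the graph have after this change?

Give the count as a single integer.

Answer: 1

Derivation:
Initial component count: 1
Add (0,1): endpoints already in same component. Count unchanged: 1.
New component count: 1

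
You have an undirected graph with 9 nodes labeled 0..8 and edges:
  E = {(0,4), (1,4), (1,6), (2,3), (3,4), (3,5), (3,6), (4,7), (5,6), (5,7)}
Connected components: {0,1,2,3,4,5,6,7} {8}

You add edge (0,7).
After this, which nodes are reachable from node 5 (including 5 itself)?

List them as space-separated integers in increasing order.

Answer: 0 1 2 3 4 5 6 7

Derivation:
Before: nodes reachable from 5: {0,1,2,3,4,5,6,7}
Adding (0,7): both endpoints already in same component. Reachability from 5 unchanged.
After: nodes reachable from 5: {0,1,2,3,4,5,6,7}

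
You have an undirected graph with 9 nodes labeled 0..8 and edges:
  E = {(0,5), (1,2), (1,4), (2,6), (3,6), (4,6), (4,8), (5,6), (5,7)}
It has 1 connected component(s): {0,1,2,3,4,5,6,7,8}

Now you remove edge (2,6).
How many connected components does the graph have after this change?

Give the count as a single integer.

Initial component count: 1
Remove (2,6): not a bridge. Count unchanged: 1.
  After removal, components: {0,1,2,3,4,5,6,7,8}
New component count: 1

Answer: 1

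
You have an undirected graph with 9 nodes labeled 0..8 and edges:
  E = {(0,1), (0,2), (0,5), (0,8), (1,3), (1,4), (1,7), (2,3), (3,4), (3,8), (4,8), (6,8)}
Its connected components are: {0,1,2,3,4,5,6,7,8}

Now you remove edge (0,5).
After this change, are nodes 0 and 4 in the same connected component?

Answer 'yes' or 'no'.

Answer: yes

Derivation:
Initial components: {0,1,2,3,4,5,6,7,8}
Removing edge (0,5): it was a bridge — component count 1 -> 2.
New components: {0,1,2,3,4,6,7,8} {5}
Are 0 and 4 in the same component? yes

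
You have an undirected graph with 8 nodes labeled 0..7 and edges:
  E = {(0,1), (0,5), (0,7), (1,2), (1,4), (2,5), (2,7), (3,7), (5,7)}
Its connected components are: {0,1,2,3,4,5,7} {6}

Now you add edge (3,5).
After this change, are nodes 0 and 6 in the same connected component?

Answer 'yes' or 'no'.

Initial components: {0,1,2,3,4,5,7} {6}
Adding edge (3,5): both already in same component {0,1,2,3,4,5,7}. No change.
New components: {0,1,2,3,4,5,7} {6}
Are 0 and 6 in the same component? no

Answer: no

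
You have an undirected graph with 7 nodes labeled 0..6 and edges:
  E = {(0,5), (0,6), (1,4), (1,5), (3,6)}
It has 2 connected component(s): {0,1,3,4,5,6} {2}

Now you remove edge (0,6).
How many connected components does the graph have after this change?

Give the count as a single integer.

Answer: 3

Derivation:
Initial component count: 2
Remove (0,6): it was a bridge. Count increases: 2 -> 3.
  After removal, components: {0,1,4,5} {2} {3,6}
New component count: 3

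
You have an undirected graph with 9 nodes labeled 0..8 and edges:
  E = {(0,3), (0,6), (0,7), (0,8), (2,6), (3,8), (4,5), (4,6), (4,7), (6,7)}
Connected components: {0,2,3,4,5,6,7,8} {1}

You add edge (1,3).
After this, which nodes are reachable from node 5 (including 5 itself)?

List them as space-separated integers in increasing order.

Before: nodes reachable from 5: {0,2,3,4,5,6,7,8}
Adding (1,3): merges 5's component with another. Reachability grows.
After: nodes reachable from 5: {0,1,2,3,4,5,6,7,8}

Answer: 0 1 2 3 4 5 6 7 8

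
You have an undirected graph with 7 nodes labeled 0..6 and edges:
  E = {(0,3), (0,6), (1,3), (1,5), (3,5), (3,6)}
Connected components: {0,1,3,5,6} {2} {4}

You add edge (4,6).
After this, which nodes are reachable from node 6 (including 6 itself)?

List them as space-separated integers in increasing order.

Before: nodes reachable from 6: {0,1,3,5,6}
Adding (4,6): merges 6's component with another. Reachability grows.
After: nodes reachable from 6: {0,1,3,4,5,6}

Answer: 0 1 3 4 5 6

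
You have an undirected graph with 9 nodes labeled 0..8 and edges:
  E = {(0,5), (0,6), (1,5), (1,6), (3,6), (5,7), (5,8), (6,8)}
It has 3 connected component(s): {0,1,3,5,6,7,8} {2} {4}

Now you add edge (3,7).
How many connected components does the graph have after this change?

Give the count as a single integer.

Answer: 3

Derivation:
Initial component count: 3
Add (3,7): endpoints already in same component. Count unchanged: 3.
New component count: 3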